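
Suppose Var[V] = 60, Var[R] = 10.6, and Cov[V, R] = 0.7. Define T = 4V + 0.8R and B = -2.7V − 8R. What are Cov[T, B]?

Cov[T, B] = -739.752

By bilinearity, Cov[T, B] = ac·Var[V] + bd·Var[R] + (ad+bc)·Cov[V, R], with a=4, b=0.8, c=-2.7, d=-8.
ac·Var[V] = 4·(-2.7)·60 = -648
bd·Var[R] = 0.8·(-8)·10.6 = -67.84
(ad+bc)·Cov[V, R] = (-34.16)·0.7 = -23.912
Cov[T, B] = -648 + (-67.84) + (-23.912) = -739.752.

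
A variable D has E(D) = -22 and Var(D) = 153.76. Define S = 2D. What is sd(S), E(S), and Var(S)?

S = 2D is linear with a = 2, b = 0.
sd(D) = √153.76 = 12.4.
sd(S) = |a|·sd(D) = |2|·12.4 = 24.8.
E(S) = a·E(D) + b = 2·(-22) = -44.
Var(S) = a²·Var(D) = 2²·153.76 = 615.04.

sd(S) = 24.8, E(S) = -44, Var(S) = 615.04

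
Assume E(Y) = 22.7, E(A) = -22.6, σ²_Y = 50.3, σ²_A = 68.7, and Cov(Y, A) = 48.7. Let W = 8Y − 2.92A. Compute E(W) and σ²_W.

E(W) = 247.592, σ²_W = 1529.69968

E(W) = 8·E(Y) + (-2.92)·E(A) = 8·22.7 + (-2.92)·(-22.6) = 247.592.
σ²_W = a²·σ²_Y + b²·σ²_A + 2ab·Cov(Y, A) with a = 8, b = -2.92.
= 8²·50.3 + (-2.92)²·68.7 + 2·8·(-2.92)·48.7
= 3219.2 + 585.76368 + (-2275.264) = 1529.69968.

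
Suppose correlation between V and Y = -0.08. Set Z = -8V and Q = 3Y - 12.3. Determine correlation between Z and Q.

correlation between Z and Q = 0.08

Linear rescalings preserve |correlation|; the slopes -8 and 3 have opposite signs, so the correlation flips sign: correlation between Z and Q = −correlation between V and Y = 0.08.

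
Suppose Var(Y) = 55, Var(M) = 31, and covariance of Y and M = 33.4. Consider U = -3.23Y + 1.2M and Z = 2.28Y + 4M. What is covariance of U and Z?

covariance of U and Z = -596.3876

By bilinearity, covariance of U and Z = ac·Var(Y) + bd·Var(M) + (ad+bc)·covariance of Y and M, with a=-3.23, b=1.2, c=2.28, d=4.
ac·Var(Y) = (-3.23)·2.28·55 = -405.042
bd·Var(M) = 1.2·4·31 = 148.8
(ad+bc)·covariance of Y and M = (-10.184)·33.4 = -340.1456
covariance of U and Z = -405.042 + 148.8 + (-340.1456) = -596.3876.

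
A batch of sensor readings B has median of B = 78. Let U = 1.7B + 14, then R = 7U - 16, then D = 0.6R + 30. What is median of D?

median of D = 636.12

median of U = 1.7·78 + 14 = 146.6.
median of R = 7·146.6 + (-16) = 1010.2.
median of D = 0.6·1010.2 + 30 = 636.12.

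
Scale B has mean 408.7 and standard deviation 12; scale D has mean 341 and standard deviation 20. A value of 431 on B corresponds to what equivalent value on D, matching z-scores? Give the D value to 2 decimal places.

D = 378.17

z = (431 − 408.7)/12 ≈ 1.8583.
D = 341 + z·20 = 341 + (431 − 408.7)·20/12 ≈ 378.17.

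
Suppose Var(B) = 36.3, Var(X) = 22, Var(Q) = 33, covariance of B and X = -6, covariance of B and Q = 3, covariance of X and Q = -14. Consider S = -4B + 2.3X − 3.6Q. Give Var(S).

Var(S) = 1553.5

Var(S) = a²·Var(B) + b²·Var(X) + c²·Var(Q) + 2ab·covariance of B and X + 2ac·covariance of B and Q + 2bc·covariance of X and Q, with a = -4, b = 2.3, c = -3.6.
= 580.8 + 116.38 + 427.68 + 110.4 + 86.4 + 231.84
= 1553.5.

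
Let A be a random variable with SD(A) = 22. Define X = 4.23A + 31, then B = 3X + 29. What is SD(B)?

SD(X) = |4.23|·22 = 93.06.
SD(B) = |3|·93.06 = 279.18.

SD(B) = 279.18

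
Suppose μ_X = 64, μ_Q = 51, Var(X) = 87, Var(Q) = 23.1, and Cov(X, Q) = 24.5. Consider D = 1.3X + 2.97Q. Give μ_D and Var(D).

μ_D = 1.3·μ_X + 2.97·μ_Q = 1.3·64 + 2.97·51 = 234.67.
Var(D) = a²·Var(X) + b²·Var(Q) + 2ab·Cov(X, Q) with a = 1.3, b = 2.97.
= 1.3²·87 + 2.97²·23.1 + 2·1.3·2.97·24.5
= 147.03 + 203.76279 + 189.189 = 539.98179.

μ_D = 234.67, Var(D) = 539.98179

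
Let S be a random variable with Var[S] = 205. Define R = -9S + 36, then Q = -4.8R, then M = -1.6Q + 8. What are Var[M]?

Var[R] = (-9)²·205 = 16605.
Var[Q] = (-4.8)²·16605 = 382579.2.
Var[M] = (-1.6)²·382579.2 = 979402.752.

Var[M] = 979402.752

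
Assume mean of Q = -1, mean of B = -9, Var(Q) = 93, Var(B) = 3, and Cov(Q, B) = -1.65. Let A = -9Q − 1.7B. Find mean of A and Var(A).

mean of A = 24.3, Var(A) = 7491.18

mean of A = (-9)·mean of Q + (-1.7)·mean of B = (-9)·(-1) + (-1.7)·(-9) = 24.3.
Var(A) = a²·Var(Q) + b²·Var(B) + 2ab·Cov(Q, B) with a = -9, b = -1.7.
= (-9)²·93 + (-1.7)²·3 + 2·(-9)·(-1.7)·(-1.65)
= 7533 + 8.67 + (-50.49) = 7491.18.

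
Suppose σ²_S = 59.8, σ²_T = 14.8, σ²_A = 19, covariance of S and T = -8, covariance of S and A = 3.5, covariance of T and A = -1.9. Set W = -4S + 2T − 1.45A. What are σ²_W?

σ²_W = 1235.5675

σ²_W = a²·σ²_S + b²·σ²_T + c²·σ²_A + 2ab·covariance of S and T + 2ac·covariance of S and A + 2bc·covariance of T and A, with a = -4, b = 2, c = -1.45.
= 956.8 + 59.2 + 39.9475 + 128 + 40.6 + 11.02
= 1235.5675.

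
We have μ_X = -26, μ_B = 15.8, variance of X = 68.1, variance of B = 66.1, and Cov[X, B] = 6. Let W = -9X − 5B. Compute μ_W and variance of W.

μ_W = (-9)·μ_X + (-5)·μ_B = (-9)·(-26) + (-5)·15.8 = 155.
variance of W = a²·variance of X + b²·variance of B + 2ab·Cov[X, B] with a = -9, b = -5.
= (-9)²·68.1 + (-5)²·66.1 + 2·(-9)·(-5)·6
= 5516.1 + 1652.5 + 540 = 7708.6.

μ_W = 155, variance of W = 7708.6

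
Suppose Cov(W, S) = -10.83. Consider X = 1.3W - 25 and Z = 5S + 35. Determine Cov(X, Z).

Cov(X, Z) = -70.395

Cov(X, Z) = a·c·Cov(W, S) = 1.3·5·(-10.83) = -70.395. Additive constants drop out.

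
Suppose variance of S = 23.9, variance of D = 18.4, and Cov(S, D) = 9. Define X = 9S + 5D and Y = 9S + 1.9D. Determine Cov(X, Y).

By bilinearity, Cov(X, Y) = ac·variance of S + bd·variance of D + (ad+bc)·Cov(S, D), with a=9, b=5, c=9, d=1.9.
ac·variance of S = 9·9·23.9 = 1935.9
bd·variance of D = 5·1.9·18.4 = 174.8
(ad+bc)·Cov(S, D) = (62.1)·9 = 558.9
Cov(X, Y) = 1935.9 + 174.8 + 558.9 = 2669.6.

Cov(X, Y) = 2669.6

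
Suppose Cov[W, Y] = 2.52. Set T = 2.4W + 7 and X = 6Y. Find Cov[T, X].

Cov[T, X] = a·c·Cov[W, Y] = 2.4·6·2.52 = 36.288. Additive constants drop out.

Cov[T, X] = 36.288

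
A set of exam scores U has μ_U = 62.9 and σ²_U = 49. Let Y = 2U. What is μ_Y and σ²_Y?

Y = 2U is linear with a = 2, b = 0.
μ_Y = a·μ_U + b = 2·62.9 = 125.8.
σ²_Y = a²·σ²_U = 2²·49 = 196.

μ_Y = 125.8, σ²_Y = 196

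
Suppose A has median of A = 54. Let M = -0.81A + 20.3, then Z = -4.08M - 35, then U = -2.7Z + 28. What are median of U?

median of M = (-0.81)·54 + 20.3 = -23.44.
median of Z = (-4.08)·(-23.44) + (-35) = 60.6352.
median of U = (-2.7)·60.6352 + 28 = -135.71504.

median of U = -135.71504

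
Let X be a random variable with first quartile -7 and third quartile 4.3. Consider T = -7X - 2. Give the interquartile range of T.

IQR of X = Q3 − Q1 = 4.3 − (-7) = 11.3.
Under T = aX + b, IQR(T) = |a|·IQR(X) = |-7|·11.3 = 79.1 (shifts cancel; spread scales by |a|).

IQR(T) = 79.1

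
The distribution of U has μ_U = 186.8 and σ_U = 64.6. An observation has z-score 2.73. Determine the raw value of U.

U = 363.158

U = μ_U + z·σ_U = 186.8 + 2.73·64.6 = 363.158.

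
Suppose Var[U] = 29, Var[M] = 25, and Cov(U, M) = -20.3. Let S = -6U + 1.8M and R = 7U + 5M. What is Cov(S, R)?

By bilinearity, Cov(S, R) = ac·Var[U] + bd·Var[M] + (ad+bc)·Cov(U, M), with a=-6, b=1.8, c=7, d=5.
ac·Var[U] = (-6)·7·29 = -1218
bd·Var[M] = 1.8·5·25 = 225
(ad+bc)·Cov(U, M) = (-17.4)·(-20.3) = 353.22
Cov(S, R) = -1218 + 225 + 353.22 = -639.78.

Cov(S, R) = -639.78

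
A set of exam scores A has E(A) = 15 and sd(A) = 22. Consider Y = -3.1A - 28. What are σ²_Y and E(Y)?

σ²_Y = 4651.24, E(Y) = -74.5

Y = -3.1A - 28 is linear with a = -3.1, b = -28.
σ²_A = 22² = 484.
σ²_Y = a²·σ²_A = (-3.1)²·484 = 4651.24 (the additive constant -28 does not affect variance).
E(Y) = a·E(A) + b = (-3.1)·15 + (-28) = -74.5.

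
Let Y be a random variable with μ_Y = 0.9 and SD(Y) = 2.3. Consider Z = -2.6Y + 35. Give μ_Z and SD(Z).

μ_Z = 32.66, SD(Z) = 5.98

Z = -2.6Y + 35 is linear with a = -2.6, b = 35.
μ_Z = a·μ_Y + b = (-2.6)·0.9 + 35 = 32.66.
SD(Z) = |a|·SD(Y) = |-2.6|·2.3 = 5.98.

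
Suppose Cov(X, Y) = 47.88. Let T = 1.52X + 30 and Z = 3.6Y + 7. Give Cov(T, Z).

Cov(T, Z) = 261.99936

Cov(T, Z) = a·c·Cov(X, Y) = 1.52·3.6·47.88 = 261.99936. Additive constants drop out.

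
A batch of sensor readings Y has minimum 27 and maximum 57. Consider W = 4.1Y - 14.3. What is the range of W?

Range of Y = 57 − 27 = 30.
Range(W) = |a|·Range(Y) = |4.1|·30 = 123.

Range(W) = 123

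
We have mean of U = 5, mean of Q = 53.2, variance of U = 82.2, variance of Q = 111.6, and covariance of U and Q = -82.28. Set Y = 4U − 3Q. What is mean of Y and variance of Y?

mean of Y = 4·mean of U + (-3)·mean of Q = 4·5 + (-3)·53.2 = -139.6.
variance of Y = a²·variance of U + b²·variance of Q + 2ab·covariance of U and Q with a = 4, b = -3.
= 4²·82.2 + (-3)²·111.6 + 2·4·(-3)·(-82.28)
= 1315.2 + 1004.4 + 1974.72 = 4294.32.

mean of Y = -139.6, variance of Y = 4294.32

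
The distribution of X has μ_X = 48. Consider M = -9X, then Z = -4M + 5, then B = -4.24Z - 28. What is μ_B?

μ_M = (-9)·48 = -432.
μ_Z = (-4)·(-432) + 5 = 1733.
μ_B = (-4.24)·1733 + (-28) = -7375.92.

μ_B = -7375.92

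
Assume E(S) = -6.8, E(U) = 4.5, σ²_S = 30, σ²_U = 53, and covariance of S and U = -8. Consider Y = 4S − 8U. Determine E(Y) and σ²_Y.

E(Y) = -63.2, σ²_Y = 4384

E(Y) = 4·E(S) + (-8)·E(U) = 4·(-6.8) + (-8)·4.5 = -63.2.
σ²_Y = a²·σ²_S + b²·σ²_U + 2ab·covariance of S and U with a = 4, b = -8.
= 4²·30 + (-8)²·53 + 2·4·(-8)·(-8)
= 480 + 3392 + 512 = 4384.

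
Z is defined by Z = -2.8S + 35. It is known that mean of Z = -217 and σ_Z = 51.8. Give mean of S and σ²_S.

From Z = -2.8S + 35: mean of Z = a·mean of S + b, so mean of S = (mean of Z − b)/a = (-217 − 35)/(-2.8) = 90.
σ²_Z = 51.8² = 2683.24.
σ²_Z = a²·σ²_S, so σ²_S = 2683.24/(-2.8)² = 342.25.

mean of S = 90, σ²_S = 342.25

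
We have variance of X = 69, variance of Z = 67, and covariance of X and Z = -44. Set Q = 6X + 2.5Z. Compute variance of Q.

variance of Q = 1582.75

variance of Q = a²·variance of X + b²·variance of Z + 2ab·covariance of X and Z with a = 6, b = 2.5.
= 6²·69 + 2.5²·67 + 2·6·2.5·(-44)
= 2484 + 418.75 + (-1320) = 1582.75.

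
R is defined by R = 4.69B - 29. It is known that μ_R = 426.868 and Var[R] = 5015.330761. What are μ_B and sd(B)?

μ_B = 97.2, sd(B) = 15.1

From R = 4.69B - 29: μ_R = a·μ_B + b, so μ_B = (μ_R − b)/a = (426.868 − (-29))/4.69 = 97.2.
sd(R) = √5015.330761 = 70.819.
sd(R) = |a|·sd(B), so sd(B) = 70.819/|4.69| = 15.1.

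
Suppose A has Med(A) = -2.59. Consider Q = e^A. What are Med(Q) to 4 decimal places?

Med(Q) = 0.075

e^A is monotone on this domain, so Med(Q) = exp(-2.59) ≈ 0.075.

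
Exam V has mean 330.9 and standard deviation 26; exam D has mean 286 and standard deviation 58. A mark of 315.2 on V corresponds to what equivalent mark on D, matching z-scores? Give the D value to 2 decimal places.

z = (315.2 − 330.9)/26 ≈ -0.6038.
D = 286 + z·58 = 286 + (315.2 − 330.9)·58/26 ≈ 250.98.

D = 250.98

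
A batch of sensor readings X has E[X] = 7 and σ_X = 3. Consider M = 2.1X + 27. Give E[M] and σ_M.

M = 2.1X + 27 is linear with a = 2.1, b = 27.
E[M] = a·E[X] + b = 2.1·7 + 27 = 41.7.
σ_M = |a|·σ_X = |2.1|·3 = 6.3.

E[M] = 41.7, σ_M = 6.3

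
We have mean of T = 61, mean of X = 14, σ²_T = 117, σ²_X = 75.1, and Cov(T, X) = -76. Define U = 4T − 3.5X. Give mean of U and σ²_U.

mean of U = 4·mean of T + (-3.5)·mean of X = 4·61 + (-3.5)·14 = 195.
σ²_U = a²·σ²_T + b²·σ²_X + 2ab·Cov(T, X) with a = 4, b = -3.5.
= 4²·117 + (-3.5)²·75.1 + 2·4·(-3.5)·(-76)
= 1872 + 919.975 + 2128 = 4919.975.

mean of U = 195, σ²_U = 4919.975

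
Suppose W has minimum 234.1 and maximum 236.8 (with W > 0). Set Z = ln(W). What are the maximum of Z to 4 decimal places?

ln(W) is increasing on this domain, so max(Z) comes from max(W) = 236.8: max(Z) = ln(236.8) ≈ 5.4672.

max(Z) = 5.4672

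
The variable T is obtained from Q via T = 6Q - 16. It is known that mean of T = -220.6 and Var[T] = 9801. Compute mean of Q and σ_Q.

mean of Q = -34.1, σ_Q = 16.5

From T = 6Q - 16: mean of T = a·mean of Q + b, so mean of Q = (mean of T − b)/a = (-220.6 − (-16))/6 = -34.1.
σ_T = √9801 = 99.
σ_T = |a|·σ_Q, so σ_Q = 99/|6| = 16.5.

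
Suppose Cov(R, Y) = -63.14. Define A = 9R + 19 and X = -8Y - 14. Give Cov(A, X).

Cov(A, X) = 4546.08

Cov(A, X) = a·c·Cov(R, Y) = 9·(-8)·(-63.14) = 4546.08. Additive constants drop out.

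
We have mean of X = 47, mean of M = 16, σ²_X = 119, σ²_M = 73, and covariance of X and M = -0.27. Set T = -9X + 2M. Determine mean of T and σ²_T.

mean of T = -391, σ²_T = 9940.72

mean of T = (-9)·mean of X + 2·mean of M = (-9)·47 + 2·16 = -391.
σ²_T = a²·σ²_X + b²·σ²_M + 2ab·covariance of X and M with a = -9, b = 2.
= (-9)²·119 + 2²·73 + 2·(-9)·2·(-0.27)
= 9639 + 292 + 9.72 = 9940.72.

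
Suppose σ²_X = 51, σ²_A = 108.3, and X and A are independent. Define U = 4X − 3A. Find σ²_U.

σ²_U = 1790.7

σ²_U = a²·σ²_X + b²·σ²_A + 2ab·covariance of X and A with a = 4, b = -3.
Independence gives covariance of X and A = 0.
= 4²·51 + (-3)²·108.3 + 2·4·(-3)·0
= 816 + 974.7 + 0 = 1790.7.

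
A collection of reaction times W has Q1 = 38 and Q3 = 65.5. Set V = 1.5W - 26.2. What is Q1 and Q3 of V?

Q1(V) = 30.8, Q3(V) = 72.05

a = 1.5 > 0: Q1(V) = a·Q1(W)+b = 30.8, Q3(V) = a·Q3(W)+b = 72.05.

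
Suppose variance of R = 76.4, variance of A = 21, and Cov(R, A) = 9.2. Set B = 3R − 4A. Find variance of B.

variance of B = 802.8

variance of B = a²·variance of R + b²·variance of A + 2ab·Cov(R, A) with a = 3, b = -4.
= 3²·76.4 + (-4)²·21 + 2·3·(-4)·9.2
= 687.6 + 336 + (-220.8) = 802.8.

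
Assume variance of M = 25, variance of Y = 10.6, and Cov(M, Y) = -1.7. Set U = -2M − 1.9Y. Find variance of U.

variance of U = a²·variance of M + b²·variance of Y + 2ab·Cov(M, Y) with a = -2, b = -1.9.
= (-2)²·25 + (-1.9)²·10.6 + 2·(-2)·(-1.9)·(-1.7)
= 100 + 38.266 + (-12.92) = 125.346.

variance of U = 125.346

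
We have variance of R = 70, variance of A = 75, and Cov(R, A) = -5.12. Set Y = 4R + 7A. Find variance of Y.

variance of Y = a²·variance of R + b²·variance of A + 2ab·Cov(R, A) with a = 4, b = 7.
= 4²·70 + 7²·75 + 2·4·7·(-5.12)
= 1120 + 3675 + (-286.72) = 4508.28.

variance of Y = 4508.28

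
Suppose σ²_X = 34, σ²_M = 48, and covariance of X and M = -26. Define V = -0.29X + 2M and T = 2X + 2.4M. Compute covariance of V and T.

By bilinearity, covariance of V and T = ac·σ²_X + bd·σ²_M + (ad+bc)·covariance of X and M, with a=-0.29, b=2, c=2, d=2.4.
ac·σ²_X = (-0.29)·2·34 = -19.72
bd·σ²_M = 2·2.4·48 = 230.4
(ad+bc)·covariance of X and M = (3.304)·(-26) = -85.904
covariance of V and T = -19.72 + 230.4 + (-85.904) = 124.776.

covariance of V and T = 124.776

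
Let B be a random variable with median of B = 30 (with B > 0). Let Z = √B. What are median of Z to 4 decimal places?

median of Z = 5.4772

√B is monotone on this domain, so median of Z = √(30) ≈ 5.4772.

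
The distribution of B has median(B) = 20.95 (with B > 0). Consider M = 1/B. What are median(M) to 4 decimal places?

1/B is monotone on this domain, so median(M) = 1/(20.95) ≈ 0.0477.

median(M) = 0.0477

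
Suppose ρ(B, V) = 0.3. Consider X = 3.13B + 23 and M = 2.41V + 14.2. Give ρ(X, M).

ρ(X, M) = 0.3

Linear rescalings preserve correlation up to sign; here the slopes 3.13 and 2.41 have the same sign, so ρ(X, M) = ρ(B, V) = 0.3.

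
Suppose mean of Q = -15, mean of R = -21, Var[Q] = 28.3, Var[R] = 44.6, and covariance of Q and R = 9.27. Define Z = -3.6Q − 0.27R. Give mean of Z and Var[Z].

mean of Z = 59.67, Var[Z] = 388.04022

mean of Z = (-3.6)·mean of Q + (-0.27)·mean of R = (-3.6)·(-15) + (-0.27)·(-21) = 59.67.
Var[Z] = a²·Var[Q] + b²·Var[R] + 2ab·covariance of Q and R with a = -3.6, b = -0.27.
= (-3.6)²·28.3 + (-0.27)²·44.6 + 2·(-3.6)·(-0.27)·9.27
= 366.768 + 3.25134 + 18.02088 = 388.04022.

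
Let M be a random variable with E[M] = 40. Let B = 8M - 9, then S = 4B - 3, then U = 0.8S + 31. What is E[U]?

E[B] = 8·40 + (-9) = 311.
E[S] = 4·311 + (-3) = 1241.
E[U] = 0.8·1241 + 31 = 1023.8.

E[U] = 1023.8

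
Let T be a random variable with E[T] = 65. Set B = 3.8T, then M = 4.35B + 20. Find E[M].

E[M] = 1094.45

E[B] = 3.8·65 = 247.
E[M] = 4.35·247 + 20 = 1094.45.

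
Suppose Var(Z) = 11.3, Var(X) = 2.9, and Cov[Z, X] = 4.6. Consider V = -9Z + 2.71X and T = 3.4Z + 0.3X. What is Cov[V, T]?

By bilinearity, Cov[V, T] = ac·Var(Z) + bd·Var(X) + (ad+bc)·Cov[Z, X], with a=-9, b=2.71, c=3.4, d=0.3.
ac·Var(Z) = (-9)·3.4·11.3 = -345.78
bd·Var(X) = 2.71·0.3·2.9 = 2.3577
(ad+bc)·Cov[Z, X] = (6.514)·4.6 = 29.9644
Cov[V, T] = -345.78 + 2.3577 + 29.9644 = -313.4579.

Cov[V, T] = -313.4579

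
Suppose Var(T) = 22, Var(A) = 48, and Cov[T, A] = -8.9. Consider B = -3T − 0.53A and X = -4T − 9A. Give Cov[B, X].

Cov[B, X] = 233.792

By bilinearity, Cov[B, X] = ac·Var(T) + bd·Var(A) + (ad+bc)·Cov[T, A], with a=-3, b=-0.53, c=-4, d=-9.
ac·Var(T) = (-3)·(-4)·22 = 264
bd·Var(A) = (-0.53)·(-9)·48 = 228.96
(ad+bc)·Cov[T, A] = (29.12)·(-8.9) = -259.168
Cov[B, X] = 264 + 228.96 + (-259.168) = 233.792.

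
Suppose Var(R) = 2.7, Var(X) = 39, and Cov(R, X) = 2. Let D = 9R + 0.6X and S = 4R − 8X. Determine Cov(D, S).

By bilinearity, Cov(D, S) = ac·Var(R) + bd·Var(X) + (ad+bc)·Cov(R, X), with a=9, b=0.6, c=4, d=-8.
ac·Var(R) = 9·4·2.7 = 97.2
bd·Var(X) = 0.6·(-8)·39 = -187.2
(ad+bc)·Cov(R, X) = (-69.6)·2 = -139.2
Cov(D, S) = 97.2 + (-187.2) + (-139.2) = -229.2.

Cov(D, S) = -229.2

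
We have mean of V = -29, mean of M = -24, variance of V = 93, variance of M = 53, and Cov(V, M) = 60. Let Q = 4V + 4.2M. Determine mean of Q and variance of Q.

mean of Q = 4·mean of V + 4.2·mean of M = 4·(-29) + 4.2·(-24) = -216.8.
variance of Q = a²·variance of V + b²·variance of M + 2ab·Cov(V, M) with a = 4, b = 4.2.
= 4²·93 + 4.2²·53 + 2·4·4.2·60
= 1488 + 934.92 + 2016 = 4438.92.

mean of Q = -216.8, variance of Q = 4438.92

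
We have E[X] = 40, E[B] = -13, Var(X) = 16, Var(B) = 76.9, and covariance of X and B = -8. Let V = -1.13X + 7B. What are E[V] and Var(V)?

E[V] = (-1.13)·E[X] + 7·E[B] = (-1.13)·40 + 7·(-13) = -136.2.
Var(V) = a²·Var(X) + b²·Var(B) + 2ab·covariance of X and B with a = -1.13, b = 7.
= (-1.13)²·16 + 7²·76.9 + 2·(-1.13)·7·(-8)
= 20.4304 + 3768.1 + 126.56 = 3915.0904.

E[V] = -136.2, Var(V) = 3915.0904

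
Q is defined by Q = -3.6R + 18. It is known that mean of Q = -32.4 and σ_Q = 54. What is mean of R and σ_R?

mean of R = 14, σ_R = 15

From Q = -3.6R + 18: mean of Q = a·mean of R + b, so mean of R = (mean of Q − b)/a = (-32.4 − 18)/(-3.6) = 14.
σ_Q = |a|·σ_R, so σ_R = 54/|-3.6| = 15.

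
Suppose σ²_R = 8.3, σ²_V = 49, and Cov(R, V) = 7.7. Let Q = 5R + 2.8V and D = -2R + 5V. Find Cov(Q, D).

By bilinearity, Cov(Q, D) = ac·σ²_R + bd·σ²_V + (ad+bc)·Cov(R, V), with a=5, b=2.8, c=-2, d=5.
ac·σ²_R = 5·(-2)·8.3 = -83
bd·σ²_V = 2.8·5·49 = 686
(ad+bc)·Cov(R, V) = (19.4)·7.7 = 149.38
Cov(Q, D) = -83 + 686 + 149.38 = 752.38.

Cov(Q, D) = 752.38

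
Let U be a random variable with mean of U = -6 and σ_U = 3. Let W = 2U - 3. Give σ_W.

σ_W = 6

W = 2U - 3 is linear with a = 2, b = -3.
σ_W = |a|·σ_U = |2|·3 = 6.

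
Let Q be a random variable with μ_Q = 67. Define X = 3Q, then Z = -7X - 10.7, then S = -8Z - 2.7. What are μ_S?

μ_X = 3·67 = 201.
μ_Z = (-7)·201 + (-10.7) = -1417.7.
μ_S = (-8)·(-1417.7) + (-2.7) = 11338.9.

μ_S = 11338.9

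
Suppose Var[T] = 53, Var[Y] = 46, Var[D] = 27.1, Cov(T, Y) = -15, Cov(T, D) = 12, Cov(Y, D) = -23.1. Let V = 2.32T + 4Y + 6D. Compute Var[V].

Var[V] = a²·Var[T] + b²·Var[Y] + c²·Var[D] + 2ab·Cov(T, Y) + 2ac·Cov(T, D) + 2bc·Cov(Y, D), with a = 2.32, b = 4, c = 6.
= 285.2672 + 736 + 975.6 + (-278.4) + 334.08 + (-1108.8)
= 943.7472.

Var[V] = 943.7472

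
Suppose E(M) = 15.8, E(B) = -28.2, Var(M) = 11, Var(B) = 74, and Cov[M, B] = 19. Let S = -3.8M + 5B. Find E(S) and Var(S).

E(S) = -201.04, Var(S) = 1286.84

E(S) = (-3.8)·E(M) + 5·E(B) = (-3.8)·15.8 + 5·(-28.2) = -201.04.
Var(S) = a²·Var(M) + b²·Var(B) + 2ab·Cov[M, B] with a = -3.8, b = 5.
= (-3.8)²·11 + 5²·74 + 2·(-3.8)·5·19
= 158.84 + 1850 + (-722) = 1286.84.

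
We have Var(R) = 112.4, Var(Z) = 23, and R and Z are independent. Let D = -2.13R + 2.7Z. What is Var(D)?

Var(D) = 677.61756

Var(D) = a²·Var(R) + b²·Var(Z) + 2ab·Cov[R, Z] with a = -2.13, b = 2.7.
Independence gives Cov[R, Z] = 0.
= (-2.13)²·112.4 + 2.7²·23 + 2·(-2.13)·2.7·0
= 509.94756 + 167.67 + 0 = 677.61756.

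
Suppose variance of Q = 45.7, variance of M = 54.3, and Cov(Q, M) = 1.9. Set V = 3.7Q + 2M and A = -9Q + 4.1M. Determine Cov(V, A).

Cov(V, A) = -1081.927

By bilinearity, Cov(V, A) = ac·variance of Q + bd·variance of M + (ad+bc)·Cov(Q, M), with a=3.7, b=2, c=-9, d=4.1.
ac·variance of Q = 3.7·(-9)·45.7 = -1521.81
bd·variance of M = 2·4.1·54.3 = 445.26
(ad+bc)·Cov(Q, M) = (-2.83)·1.9 = -5.377
Cov(V, A) = -1521.81 + 445.26 + (-5.377) = -1081.927.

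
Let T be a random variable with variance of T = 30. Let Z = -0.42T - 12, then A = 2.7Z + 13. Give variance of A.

variance of A = 38.57868

variance of Z = (-0.42)²·30 = 5.292.
variance of A = 2.7²·5.292 = 38.57868.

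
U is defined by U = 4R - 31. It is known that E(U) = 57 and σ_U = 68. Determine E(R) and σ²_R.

E(R) = 22, σ²_R = 289

From U = 4R - 31: E(U) = a·E(R) + b, so E(R) = (E(U) − b)/a = (57 − (-31))/4 = 22.
σ²_U = 68² = 4624.
σ²_U = a²·σ²_R, so σ²_R = 4624/4² = 289.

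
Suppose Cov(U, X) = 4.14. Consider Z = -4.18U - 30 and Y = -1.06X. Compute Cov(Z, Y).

Cov(Z, Y) = a·c·Cov(U, X) = (-4.18)·(-1.06)·4.14 = 18.343512. Additive constants drop out.

Cov(Z, Y) = 18.343512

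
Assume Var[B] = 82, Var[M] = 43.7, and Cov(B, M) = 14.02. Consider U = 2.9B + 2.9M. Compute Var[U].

Var[U] = a²·Var[B] + b²·Var[M] + 2ab·Cov(B, M) with a = 2.9, b = 2.9.
= 2.9²·82 + 2.9²·43.7 + 2·2.9·2.9·14.02
= 689.62 + 367.517 + 235.8164 = 1292.9534.

Var[U] = 1292.9534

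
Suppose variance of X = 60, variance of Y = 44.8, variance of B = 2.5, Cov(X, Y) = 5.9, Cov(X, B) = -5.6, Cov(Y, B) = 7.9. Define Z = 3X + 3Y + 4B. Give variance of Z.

variance of Z = a²·variance of X + b²·variance of Y + c²·variance of B + 2ab·Cov(X, Y) + 2ac·Cov(X, B) + 2bc·Cov(Y, B), with a = 3, b = 3, c = 4.
= 540 + 403.2 + 40 + 106.2 + (-134.4) + 189.6
= 1144.6.

variance of Z = 1144.6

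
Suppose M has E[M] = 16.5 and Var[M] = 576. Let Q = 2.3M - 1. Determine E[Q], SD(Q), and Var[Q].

Q = 2.3M - 1 is linear with a = 2.3, b = -1.
E[Q] = a·E[M] + b = 2.3·16.5 + (-1) = 36.95.
SD(M) = √576 = 24.
SD(Q) = |a|·SD(M) = |2.3|·24 = 55.2.
Var[Q] = a²·Var[M] = 2.3²·576 = 3047.04 (the additive constant -1 does not affect variance).

E[Q] = 36.95, SD(Q) = 55.2, Var[Q] = 3047.04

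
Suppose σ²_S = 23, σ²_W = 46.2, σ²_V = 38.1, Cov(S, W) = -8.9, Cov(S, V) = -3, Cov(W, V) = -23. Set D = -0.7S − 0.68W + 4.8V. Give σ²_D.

σ²_D = a²·σ²_S + b²·σ²_W + c²·σ²_V + 2ab·Cov(S, W) + 2ac·Cov(S, V) + 2bc·Cov(W, V), with a = -0.7, b = -0.68, c = 4.8.
= 11.27 + 21.36288 + 877.824 + (-8.4728) + 20.16 + 150.144
= 1072.28808.

σ²_D = 1072.28808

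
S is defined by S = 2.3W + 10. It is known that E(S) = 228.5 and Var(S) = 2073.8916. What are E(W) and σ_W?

E(W) = 95, σ_W = 19.8

From S = 2.3W + 10: E(S) = a·E(W) + b, so E(W) = (E(S) − b)/a = (228.5 − 10)/2.3 = 95.
σ_S = √2073.8916 = 45.54.
σ_S = |a|·σ_W, so σ_W = 45.54/|2.3| = 19.8.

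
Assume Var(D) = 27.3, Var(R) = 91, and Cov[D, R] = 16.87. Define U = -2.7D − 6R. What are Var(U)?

Var(U) = 4021.605

Var(U) = a²·Var(D) + b²·Var(R) + 2ab·Cov[D, R] with a = -2.7, b = -6.
= (-2.7)²·27.3 + (-6)²·91 + 2·(-2.7)·(-6)·16.87
= 199.017 + 3276 + 546.588 = 4021.605.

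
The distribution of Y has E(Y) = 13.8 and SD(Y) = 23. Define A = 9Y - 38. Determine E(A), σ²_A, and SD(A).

E(A) = 86.2, σ²_A = 42849, SD(A) = 207

A = 9Y - 38 is linear with a = 9, b = -38.
E(A) = a·E(Y) + b = 9·13.8 + (-38) = 86.2.
σ²_Y = 23² = 529.
σ²_A = a²·σ²_Y = 9²·529 = 42849 (the additive constant -38 does not affect variance).
SD(A) = |a|·SD(Y) = |9|·23 = 207.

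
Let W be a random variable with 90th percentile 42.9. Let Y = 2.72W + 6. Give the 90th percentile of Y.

Since a = 2.72 > 0 the transformation is increasing, so the 90th percentile of Y = a·(P_{90} of W) + b = 2.72·42.9 + 6 = 122.688.

90th percentile of Y = 122.688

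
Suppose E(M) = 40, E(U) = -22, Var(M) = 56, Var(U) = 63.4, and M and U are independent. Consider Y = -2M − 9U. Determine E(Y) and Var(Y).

E(Y) = (-2)·E(M) + (-9)·E(U) = (-2)·40 + (-9)·(-22) = 118.
Var(Y) = a²·Var(M) + b²·Var(U) + 2ab·Cov(M, U) with a = -2, b = -9.
Independence gives Cov(M, U) = 0.
= (-2)²·56 + (-9)²·63.4 + 2·(-2)·(-9)·0
= 224 + 5135.4 + 0 = 5359.4.

E(Y) = 118, Var(Y) = 5359.4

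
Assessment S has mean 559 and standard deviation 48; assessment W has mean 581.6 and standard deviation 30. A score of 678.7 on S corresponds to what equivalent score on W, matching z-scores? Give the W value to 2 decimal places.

z = (678.7 − 559)/48 ≈ 2.4938.
W = 581.6 + z·30 = 581.6 + (678.7 − 559)·30/48 ≈ 656.41.

W = 656.41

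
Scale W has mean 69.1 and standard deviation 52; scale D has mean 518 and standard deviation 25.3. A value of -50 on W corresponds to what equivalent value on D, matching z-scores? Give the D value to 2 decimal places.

D = 460.05

z = (-50 − 69.1)/52 ≈ -2.2904.
D = 518 + z·25.3 = 518 + (-50 − 69.1)·25.3/52 ≈ 460.05.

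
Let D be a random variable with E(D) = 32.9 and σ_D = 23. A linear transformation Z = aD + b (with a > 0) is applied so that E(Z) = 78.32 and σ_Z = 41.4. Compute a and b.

a = 1.8, b = 19.1

σ_Z = a·σ_D (a > 0), so a = 41.4/23 = 1.8.
E(Z) = a·E(D) + b, so b = 78.32 − 1.8·32.9 = 19.1.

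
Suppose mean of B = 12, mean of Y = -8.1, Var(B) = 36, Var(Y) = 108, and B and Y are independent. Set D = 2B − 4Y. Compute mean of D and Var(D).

mean of D = 56.4, Var(D) = 1872

mean of D = 2·mean of B + (-4)·mean of Y = 2·12 + (-4)·(-8.1) = 56.4.
Var(D) = a²·Var(B) + b²·Var(Y) + 2ab·Cov(B, Y) with a = 2, b = -4.
Independence gives Cov(B, Y) = 0.
= 2²·36 + (-4)²·108 + 2·2·(-4)·0
= 144 + 1728 + 0 = 1872.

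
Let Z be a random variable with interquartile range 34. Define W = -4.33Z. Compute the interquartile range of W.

Under W = aZ + b, IQR(W) = |a|·IQR(Z) = |-4.33|·34 = 147.22 (shifts cancel; spread scales by |a|).

IQR(W) = 147.22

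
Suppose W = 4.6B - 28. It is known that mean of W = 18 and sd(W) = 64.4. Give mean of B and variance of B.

mean of B = 10, variance of B = 196

From W = 4.6B - 28: mean of W = a·mean of B + b, so mean of B = (mean of W − b)/a = (18 − (-28))/4.6 = 10.
variance of W = 64.4² = 4147.36.
variance of W = a²·variance of B, so variance of B = 4147.36/4.6² = 196.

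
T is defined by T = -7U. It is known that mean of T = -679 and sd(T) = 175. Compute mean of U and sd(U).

From T = -7U: mean of T = a·mean of U + b, so mean of U = (mean of T − b)/a = (-679 − 0)/(-7) = 97.
sd(T) = |a|·sd(U), so sd(U) = 175/|-7| = 25.

mean of U = 97, sd(U) = 25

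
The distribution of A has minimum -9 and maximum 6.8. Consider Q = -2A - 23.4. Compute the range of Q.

Range(Q) = 31.6

Range of A = 6.8 − (-9) = 15.8.
Range(Q) = |a|·Range(A) = |-2|·15.8 = 31.6.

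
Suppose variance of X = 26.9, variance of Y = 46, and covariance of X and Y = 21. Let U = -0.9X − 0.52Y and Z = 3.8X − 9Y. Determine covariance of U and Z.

By bilinearity, covariance of U and Z = ac·variance of X + bd·variance of Y + (ad+bc)·covariance of X and Y, with a=-0.9, b=-0.52, c=3.8, d=-9.
ac·variance of X = (-0.9)·3.8·26.9 = -91.998
bd·variance of Y = (-0.52)·(-9)·46 = 215.28
(ad+bc)·covariance of X and Y = (6.124)·21 = 128.604
covariance of U and Z = -91.998 + 215.28 + 128.604 = 251.886.

covariance of U and Z = 251.886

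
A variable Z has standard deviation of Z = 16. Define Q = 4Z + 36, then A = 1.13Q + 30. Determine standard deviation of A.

standard deviation of A = 72.32

standard deviation of Q = |4|·16 = 64.
standard deviation of A = |1.13|·64 = 72.32.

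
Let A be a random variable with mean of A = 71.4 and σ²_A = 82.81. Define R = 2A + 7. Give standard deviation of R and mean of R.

standard deviation of R = 18.2, mean of R = 149.8

R = 2A + 7 is linear with a = 2, b = 7.
standard deviation of A = √82.81 = 9.1.
standard deviation of R = |a|·standard deviation of A = |2|·9.1 = 18.2.
mean of R = a·mean of A + b = 2·71.4 + 7 = 149.8.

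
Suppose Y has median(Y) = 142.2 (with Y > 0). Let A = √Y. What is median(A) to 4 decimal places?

√Y is monotone on this domain, so median(A) = √(142.2) ≈ 11.9248.

median(A) = 11.9248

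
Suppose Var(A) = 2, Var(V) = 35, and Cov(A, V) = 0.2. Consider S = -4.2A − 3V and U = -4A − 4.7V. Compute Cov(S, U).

Cov(S, U) = 533.448

By bilinearity, Cov(S, U) = ac·Var(A) + bd·Var(V) + (ad+bc)·Cov(A, V), with a=-4.2, b=-3, c=-4, d=-4.7.
ac·Var(A) = (-4.2)·(-4)·2 = 33.6
bd·Var(V) = (-3)·(-4.7)·35 = 493.5
(ad+bc)·Cov(A, V) = (31.74)·0.2 = 6.348
Cov(S, U) = 33.6 + 493.5 + 6.348 = 533.448.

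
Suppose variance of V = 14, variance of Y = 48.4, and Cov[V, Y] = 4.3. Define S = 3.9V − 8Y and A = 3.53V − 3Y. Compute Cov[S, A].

Cov[S, A] = 1182.596

By bilinearity, Cov[S, A] = ac·variance of V + bd·variance of Y + (ad+bc)·Cov[V, Y], with a=3.9, b=-8, c=3.53, d=-3.
ac·variance of V = 3.9·3.53·14 = 192.738
bd·variance of Y = (-8)·(-3)·48.4 = 1161.6
(ad+bc)·Cov[V, Y] = (-39.94)·4.3 = -171.742
Cov[S, A] = 192.738 + 1161.6 + (-171.742) = 1182.596.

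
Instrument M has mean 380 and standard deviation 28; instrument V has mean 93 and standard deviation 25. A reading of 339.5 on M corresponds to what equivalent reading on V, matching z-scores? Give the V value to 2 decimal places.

z = (339.5 − 380)/28 ≈ -1.4464.
V = 93 + z·25 = 93 + (339.5 − 380)·25/28 ≈ 56.84.

V = 56.84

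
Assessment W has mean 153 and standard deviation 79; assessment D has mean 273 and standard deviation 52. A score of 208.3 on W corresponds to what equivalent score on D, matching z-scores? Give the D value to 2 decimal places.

z = (208.3 − 153)/79 = 0.7.
D = 273 + z·52 = 273 + (208.3 − 153)·52/79 = 309.40.

D = 309.40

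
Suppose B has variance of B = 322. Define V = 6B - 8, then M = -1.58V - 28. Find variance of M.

variance of M = 28938.2688

variance of V = 6²·322 = 11592.
variance of M = (-1.58)²·11592 = 28938.2688.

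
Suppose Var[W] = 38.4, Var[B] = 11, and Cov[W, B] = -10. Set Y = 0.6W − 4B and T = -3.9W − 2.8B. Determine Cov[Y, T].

Cov[Y, T] = -105.856

By bilinearity, Cov[Y, T] = ac·Var[W] + bd·Var[B] + (ad+bc)·Cov[W, B], with a=0.6, b=-4, c=-3.9, d=-2.8.
ac·Var[W] = 0.6·(-3.9)·38.4 = -89.856
bd·Var[B] = (-4)·(-2.8)·11 = 123.2
(ad+bc)·Cov[W, B] = (13.92)·(-10) = -139.2
Cov[Y, T] = -89.856 + 123.2 + (-139.2) = -105.856.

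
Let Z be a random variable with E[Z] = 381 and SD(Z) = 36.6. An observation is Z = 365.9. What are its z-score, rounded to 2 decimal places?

z = (Z − E[Z]) / SD(Z) = (365.9 − 381) / 36.6 ≈ -0.41.

z = -0.41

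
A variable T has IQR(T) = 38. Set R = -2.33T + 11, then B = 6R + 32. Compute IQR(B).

IQR(R) = |-2.33|·38 = 88.54.
IQR(B) = |6|·88.54 = 531.24.

IQR(B) = 531.24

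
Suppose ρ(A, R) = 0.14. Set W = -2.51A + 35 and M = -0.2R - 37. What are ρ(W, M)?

Linear rescalings preserve correlation up to sign; here the slopes -2.51 and -0.2 have the same sign, so ρ(W, M) = ρ(A, R) = 0.14.

ρ(W, M) = 0.14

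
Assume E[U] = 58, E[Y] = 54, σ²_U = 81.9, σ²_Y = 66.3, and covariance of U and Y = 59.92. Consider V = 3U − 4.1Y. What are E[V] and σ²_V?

E[V] = 3·E[U] + (-4.1)·E[Y] = 3·58 + (-4.1)·54 = -47.4.
σ²_V = a²·σ²_U + b²·σ²_Y + 2ab·covariance of U and Y with a = 3, b = -4.1.
= 3²·81.9 + (-4.1)²·66.3 + 2·3·(-4.1)·59.92
= 737.1 + 1114.503 + (-1474.032) = 377.571.

E[V] = -47.4, σ²_V = 377.571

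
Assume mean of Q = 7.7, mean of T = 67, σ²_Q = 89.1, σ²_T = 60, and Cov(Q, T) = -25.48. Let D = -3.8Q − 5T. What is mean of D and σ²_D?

mean of D = -364.26, σ²_D = 1818.364

mean of D = (-3.8)·mean of Q + (-5)·mean of T = (-3.8)·7.7 + (-5)·67 = -364.26.
σ²_D = a²·σ²_Q + b²·σ²_T + 2ab·Cov(Q, T) with a = -3.8, b = -5.
= (-3.8)²·89.1 + (-5)²·60 + 2·(-3.8)·(-5)·(-25.48)
= 1286.604 + 1500 + (-968.24) = 1818.364.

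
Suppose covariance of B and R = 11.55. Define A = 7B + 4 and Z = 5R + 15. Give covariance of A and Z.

covariance of A and Z = a·c·covariance of B and R = 7·5·11.55 = 404.25. Additive constants drop out.

covariance of A and Z = 404.25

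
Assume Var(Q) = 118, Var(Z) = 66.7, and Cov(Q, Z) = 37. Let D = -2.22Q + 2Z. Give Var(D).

Var(D) = a²·Var(Q) + b²·Var(Z) + 2ab·Cov(Q, Z) with a = -2.22, b = 2.
= (-2.22)²·118 + 2²·66.7 + 2·(-2.22)·2·37
= 581.5512 + 266.8 + (-328.56) = 519.7912.

Var(D) = 519.7912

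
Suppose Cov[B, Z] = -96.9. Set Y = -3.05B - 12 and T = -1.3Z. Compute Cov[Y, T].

Cov[Y, T] = -384.2085

Cov[Y, T] = a·c·Cov[B, Z] = (-3.05)·(-1.3)·(-96.9) = -384.2085. Additive constants drop out.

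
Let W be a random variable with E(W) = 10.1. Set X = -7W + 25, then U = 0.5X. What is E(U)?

E(U) = -22.85

E(X) = (-7)·10.1 + 25 = -45.7.
E(U) = 0.5·(-45.7) = -22.85.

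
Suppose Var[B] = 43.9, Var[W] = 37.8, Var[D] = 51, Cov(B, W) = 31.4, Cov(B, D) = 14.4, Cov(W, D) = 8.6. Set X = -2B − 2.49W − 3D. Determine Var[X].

Var[X] = 1482.99178

Var[X] = a²·Var[B] + b²·Var[W] + c²·Var[D] + 2ab·Cov(B, W) + 2ac·Cov(B, D) + 2bc·Cov(W, D), with a = -2, b = -2.49, c = -3.
= 175.6 + 234.36378 + 459 + 312.744 + 172.8 + 128.484
= 1482.99178.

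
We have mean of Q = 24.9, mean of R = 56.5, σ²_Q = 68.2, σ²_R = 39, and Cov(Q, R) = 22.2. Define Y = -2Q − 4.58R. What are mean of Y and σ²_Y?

mean of Y = -308.57, σ²_Y = 1497.5836

mean of Y = (-2)·mean of Q + (-4.58)·mean of R = (-2)·24.9 + (-4.58)·56.5 = -308.57.
σ²_Y = a²·σ²_Q + b²·σ²_R + 2ab·Cov(Q, R) with a = -2, b = -4.58.
= (-2)²·68.2 + (-4.58)²·39 + 2·(-2)·(-4.58)·22.2
= 272.8 + 818.0796 + 406.704 = 1497.5836.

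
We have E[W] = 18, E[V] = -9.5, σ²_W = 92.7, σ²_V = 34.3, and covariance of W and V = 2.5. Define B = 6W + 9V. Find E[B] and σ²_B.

E[B] = 22.5, σ²_B = 6385.5

E[B] = 6·E[W] + 9·E[V] = 6·18 + 9·(-9.5) = 22.5.
σ²_B = a²·σ²_W + b²·σ²_V + 2ab·covariance of W and V with a = 6, b = 9.
= 6²·92.7 + 9²·34.3 + 2·6·9·2.5
= 3337.2 + 2778.3 + 270 = 6385.5.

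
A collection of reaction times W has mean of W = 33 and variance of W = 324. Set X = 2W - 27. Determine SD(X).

X = 2W - 27 is linear with a = 2, b = -27.
SD(W) = √324 = 18.
SD(X) = |a|·SD(W) = |2|·18 = 36.

SD(X) = 36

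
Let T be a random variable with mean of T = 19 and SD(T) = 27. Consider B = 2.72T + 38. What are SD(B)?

B = 2.72T + 38 is linear with a = 2.72, b = 38.
SD(B) = |a|·SD(T) = |2.72|·27 = 73.44.

SD(B) = 73.44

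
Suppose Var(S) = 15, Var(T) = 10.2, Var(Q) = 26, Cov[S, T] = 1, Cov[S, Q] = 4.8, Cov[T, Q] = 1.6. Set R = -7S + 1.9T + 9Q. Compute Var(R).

Var(R) = 2301.142

Var(R) = a²·Var(S) + b²·Var(T) + c²·Var(Q) + 2ab·Cov[S, T] + 2ac·Cov[S, Q] + 2bc·Cov[T, Q], with a = -7, b = 1.9, c = 9.
= 735 + 36.822 + 2106 + (-26.6) + (-604.8) + 54.72
= 2301.142.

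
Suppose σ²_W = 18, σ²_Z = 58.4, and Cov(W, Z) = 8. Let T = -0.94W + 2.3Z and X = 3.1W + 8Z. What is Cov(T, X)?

By bilinearity, Cov(T, X) = ac·σ²_W + bd·σ²_Z + (ad+bc)·Cov(W, Z), with a=-0.94, b=2.3, c=3.1, d=8.
ac·σ²_W = (-0.94)·3.1·18 = -52.452
bd·σ²_Z = 2.3·8·58.4 = 1074.56
(ad+bc)·Cov(W, Z) = (-0.39)·8 = -3.12
Cov(T, X) = -52.452 + 1074.56 + (-3.12) = 1018.988.

Cov(T, X) = 1018.988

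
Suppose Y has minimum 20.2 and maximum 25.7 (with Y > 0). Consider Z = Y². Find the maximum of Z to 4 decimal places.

max(Z) = 660.49

Y² is increasing on this domain, so max(Z) comes from max(Y) = 25.7: max(Z) = square(25.7) = 660.49.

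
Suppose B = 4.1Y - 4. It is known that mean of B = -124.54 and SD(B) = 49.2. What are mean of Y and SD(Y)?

mean of Y = -29.4, SD(Y) = 12

From B = 4.1Y - 4: mean of B = a·mean of Y + b, so mean of Y = (mean of B − b)/a = (-124.54 − (-4))/4.1 = -29.4.
SD(B) = |a|·SD(Y), so SD(Y) = 49.2/|4.1| = 12.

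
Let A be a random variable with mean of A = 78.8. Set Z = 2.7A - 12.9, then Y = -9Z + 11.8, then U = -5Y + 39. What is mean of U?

mean of Z = 2.7·78.8 + (-12.9) = 199.86.
mean of Y = (-9)·199.86 + 11.8 = -1786.94.
mean of U = (-5)·(-1786.94) + 39 = 8973.7.

mean of U = 8973.7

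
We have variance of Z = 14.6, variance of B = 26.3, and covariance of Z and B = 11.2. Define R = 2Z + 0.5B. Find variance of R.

variance of R = 87.375

variance of R = a²·variance of Z + b²·variance of B + 2ab·covariance of Z and B with a = 2, b = 0.5.
= 2²·14.6 + 0.5²·26.3 + 2·2·0.5·11.2
= 58.4 + 6.575 + 22.4 = 87.375.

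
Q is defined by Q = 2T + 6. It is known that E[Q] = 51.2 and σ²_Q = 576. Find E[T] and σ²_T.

E[T] = 22.6, σ²_T = 144

From Q = 2T + 6: E[Q] = a·E[T] + b, so E[T] = (E[Q] − b)/a = (51.2 − 6)/2 = 22.6.
σ²_Q = a²·σ²_T, so σ²_T = 576/2² = 144.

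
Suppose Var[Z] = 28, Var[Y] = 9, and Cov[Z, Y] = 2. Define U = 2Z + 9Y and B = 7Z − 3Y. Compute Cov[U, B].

By bilinearity, Cov[U, B] = ac·Var[Z] + bd·Var[Y] + (ad+bc)·Cov[Z, Y], with a=2, b=9, c=7, d=-3.
ac·Var[Z] = 2·7·28 = 392
bd·Var[Y] = 9·(-3)·9 = -243
(ad+bc)·Cov[Z, Y] = (57)·2 = 114
Cov[U, B] = 392 + (-243) + 114 = 263.

Cov[U, B] = 263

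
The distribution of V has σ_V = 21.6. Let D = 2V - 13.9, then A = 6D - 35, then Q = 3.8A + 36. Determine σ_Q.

σ_Q = 984.96

σ_D = |2|·21.6 = 43.2.
σ_A = |6|·43.2 = 259.2.
σ_Q = |3.8|·259.2 = 984.96.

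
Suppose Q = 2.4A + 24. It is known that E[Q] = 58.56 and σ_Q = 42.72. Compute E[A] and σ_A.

From Q = 2.4A + 24: E[Q] = a·E[A] + b, so E[A] = (E[Q] − b)/a = (58.56 − 24)/2.4 = 14.4.
σ_Q = |a|·σ_A, so σ_A = 42.72/|2.4| = 17.8.

E[A] = 14.4, σ_A = 17.8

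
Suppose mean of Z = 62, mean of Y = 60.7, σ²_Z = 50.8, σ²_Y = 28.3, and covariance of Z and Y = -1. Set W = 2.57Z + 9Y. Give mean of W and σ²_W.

mean of W = 2.57·mean of Z + 9·mean of Y = 2.57·62 + 9·60.7 = 705.64.
σ²_W = a²·σ²_Z + b²·σ²_Y + 2ab·covariance of Z and Y with a = 2.57, b = 9.
= 2.57²·50.8 + 9²·28.3 + 2·2.57·9·(-1)
= 335.52892 + 2292.3 + (-46.26) = 2581.56892.

mean of W = 705.64, σ²_W = 2581.56892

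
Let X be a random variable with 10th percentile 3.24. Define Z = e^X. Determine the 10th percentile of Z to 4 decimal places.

e^X is increasing, so P_{10}(Z) = g(P_{10}(X)) ≈ 25.5337.

10th percentile of Z = 25.5337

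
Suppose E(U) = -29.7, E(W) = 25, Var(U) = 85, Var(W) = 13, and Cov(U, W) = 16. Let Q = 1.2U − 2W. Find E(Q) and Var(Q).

E(Q) = -85.64, Var(Q) = 97.6

E(Q) = 1.2·E(U) + (-2)·E(W) = 1.2·(-29.7) + (-2)·25 = -85.64.
Var(Q) = a²·Var(U) + b²·Var(W) + 2ab·Cov(U, W) with a = 1.2, b = -2.
= 1.2²·85 + (-2)²·13 + 2·1.2·(-2)·16
= 122.4 + 52 + (-76.8) = 97.6.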